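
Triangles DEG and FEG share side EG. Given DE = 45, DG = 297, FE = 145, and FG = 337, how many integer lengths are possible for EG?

From triangle DEG: 252 < EG < 342.
From triangle FEG: 192 < EG < 482.
Intersection: 252 < EG < 342, so integers 253 through 341: 89 values.

89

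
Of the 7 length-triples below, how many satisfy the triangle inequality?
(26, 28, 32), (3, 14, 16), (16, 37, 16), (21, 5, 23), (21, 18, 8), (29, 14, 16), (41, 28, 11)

(26,28,32): 26+28 > 32 → valid
(3,14,16): 3+14 > 16 → valid
(16,16,37): 16+16 ≤ 37 → not valid
(5,21,23): 5+21 > 23 → valid
(8,18,21): 8+18 > 21 → valid
(14,16,29): 14+16 > 29 → valid
(11,28,41): 11+28 ≤ 41 → not valid
5 of the 7 triples form a triangle.

5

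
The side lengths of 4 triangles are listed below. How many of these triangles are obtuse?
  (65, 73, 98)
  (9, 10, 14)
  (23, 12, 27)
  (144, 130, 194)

(65,73,98): 65²+73² = 9554 < 9604 = 98² → obtuse
(9,10,14): 9²+10² = 181 < 196 = 14² → obtuse
(23,12,27): 12²+23² = 673 < 729 = 27² → obtuse
(144,130,194): 130²+144² = 37636 = 194² → right
3 of the 4 are obtuse.

3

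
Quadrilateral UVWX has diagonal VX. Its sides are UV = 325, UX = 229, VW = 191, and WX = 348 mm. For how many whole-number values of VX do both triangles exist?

From triangle UVX: 96 < VX < 554.
From triangle WVX: 157 < VX < 539.
Intersection: 157 < VX < 539, so integers 158 through 538: 381 values.

381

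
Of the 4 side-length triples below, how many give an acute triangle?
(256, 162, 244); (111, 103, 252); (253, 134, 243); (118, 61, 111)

3

(256,162,244): 162²+244² = 85780 > 65536 = 256² → acute
(111,103,252): 103+111 ≤ 252, not a triangle
(253,134,243): 134²+243² = 77005 > 64009 = 253² → acute
(118,61,111): 61²+111² = 16042 > 13924 = 118² → acute
3 of the 4 are acute.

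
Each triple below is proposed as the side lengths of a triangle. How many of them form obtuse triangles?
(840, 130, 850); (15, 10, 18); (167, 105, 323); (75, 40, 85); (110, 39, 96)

1

(840,130,850): 130²+840² = 722500 = 850² → right
(15,10,18): 10²+15² = 325 > 324 = 18² → acute
(167,105,323): 105+167 ≤ 323, not a triangle
(75,40,85): 40²+75² = 7225 = 85² → right
(110,39,96): 39²+96² = 10737 < 12100 = 110² → obtuse
1 of the 5 is obtuse.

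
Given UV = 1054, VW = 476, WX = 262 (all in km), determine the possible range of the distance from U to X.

The maximum is all hops collinear in one direction: 1054 + 476 + 262 = 1792.
The longest hop is 1054; the others sum to 738. Folding the others back against it leaves at least 1054 − 738 = 316.

316 ≤ UX ≤ 1792 km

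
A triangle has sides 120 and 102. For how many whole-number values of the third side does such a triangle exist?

203

The third side lies in the open interval (18, 222).
Integers from 19 to 221 inclusive: 221 − 19 + 1 = 203.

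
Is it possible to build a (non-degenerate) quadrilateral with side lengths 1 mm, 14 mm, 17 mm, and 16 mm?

A quadrilateral exists iff every side is shorter than the sum of the others — equivalently, the longest side is less than the sum of the rest.
Longest side 17 < 31 (sum of the remaining 3), so yes.

Yes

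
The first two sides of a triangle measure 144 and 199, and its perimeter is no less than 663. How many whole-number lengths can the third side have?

23

Triangle inequality: 55 < x < 343. Perimeter ≥ 663 gives x ≥ 663 − 144 − 199 = 320.
So 320 ≤ x < 343; integers 320 through 342: 23 values.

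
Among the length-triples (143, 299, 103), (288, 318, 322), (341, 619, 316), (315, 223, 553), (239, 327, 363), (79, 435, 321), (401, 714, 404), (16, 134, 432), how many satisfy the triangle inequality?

4

(103,143,299): 103+143 ≤ 299 → not valid
(288,318,322): 288+318 > 322 → valid
(316,341,619): 316+341 > 619 → valid
(223,315,553): 223+315 ≤ 553 → not valid
(239,327,363): 239+327 > 363 → valid
(79,321,435): 79+321 ≤ 435 → not valid
(401,404,714): 401+404 > 714 → valid
(16,134,432): 16+134 ≤ 432 → not valid
4 of the 8 triples form a triangle.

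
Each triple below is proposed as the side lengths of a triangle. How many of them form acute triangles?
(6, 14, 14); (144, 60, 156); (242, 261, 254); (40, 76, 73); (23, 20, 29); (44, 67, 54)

(6,14,14): 6²+14² = 232 > 196 = 14² → acute
(144,60,156): 60²+144² = 24336 = 156² → right
(242,261,254): 242²+254² = 123080 > 68121 = 261² → acute
(40,76,73): 40²+73² = 6929 > 5776 = 76² → acute
(23,20,29): 20²+23² = 929 > 841 = 29² → acute
(44,67,54): 44²+54² = 4852 > 4489 = 67² → acute
5 of the 6 are acute.

5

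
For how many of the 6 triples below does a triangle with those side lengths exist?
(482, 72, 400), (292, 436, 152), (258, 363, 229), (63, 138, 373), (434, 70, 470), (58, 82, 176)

(72,400,482): 72+400 ≤ 482 → not valid
(152,292,436): 152+292 > 436 → valid
(229,258,363): 229+258 > 363 → valid
(63,138,373): 63+138 ≤ 373 → not valid
(70,434,470): 70+434 > 470 → valid
(58,82,176): 58+82 ≤ 176 → not valid
3 of the 6 triples form a triangle.

3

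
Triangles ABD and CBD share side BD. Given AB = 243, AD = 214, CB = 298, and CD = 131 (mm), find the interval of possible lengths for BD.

From triangle ABD: |243 − 214| < BD < 243 + 214, i.e. 29 < BD < 457.
From triangle CBD: 167 < BD < 429.
Both must hold, so BD lies in the intersection.

167 < BD < 429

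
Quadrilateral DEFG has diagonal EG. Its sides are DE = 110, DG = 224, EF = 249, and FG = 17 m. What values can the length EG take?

From triangle DEG: |110 − 224| < EG < 110 + 224, i.e. 114 < EG < 334.
From triangle FEG: 232 < EG < 266.
Both must hold, so EG lies in the intersection.

232 < EG < 266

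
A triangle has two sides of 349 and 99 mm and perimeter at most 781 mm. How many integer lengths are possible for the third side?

83

Triangle inequality: 250 < x < 448. Perimeter ≤ 781 gives x ≤ 781 − 349 − 99 = 333.
So 250 < x ≤ 333; integers 251 through 333: 83 values.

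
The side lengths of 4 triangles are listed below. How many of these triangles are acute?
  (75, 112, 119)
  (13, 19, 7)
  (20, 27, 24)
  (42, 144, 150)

(75,112,119): 75²+112² = 18169 > 14161 = 119² → acute
(13,19,7): 7²+13² = 218 < 361 = 19² → obtuse
(20,27,24): 20²+24² = 976 > 729 = 27² → acute
(42,144,150): 42²+144² = 22500 = 150² → right
2 of the 4 are acute.

2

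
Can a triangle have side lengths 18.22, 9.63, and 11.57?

Yes

The longest side is 18.22, and the other two sum to 21.20.
Since 21.20 > 18.22, the triangle inequality holds.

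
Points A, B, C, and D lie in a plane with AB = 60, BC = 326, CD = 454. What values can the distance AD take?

The maximum is all hops collinear in one direction: 60 + 326 + 454 = 840.
The longest hop is 454; the others sum to 386. Folding the others back against it leaves at least 454 − 386 = 68.

68 ≤ AD ≤ 840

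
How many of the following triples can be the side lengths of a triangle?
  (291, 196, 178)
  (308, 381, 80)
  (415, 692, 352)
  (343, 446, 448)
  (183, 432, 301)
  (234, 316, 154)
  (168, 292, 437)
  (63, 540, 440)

(178,196,291): 178+196 > 291 → valid
(80,308,381): 80+308 > 381 → valid
(352,415,692): 352+415 > 692 → valid
(343,446,448): 343+446 > 448 → valid
(183,301,432): 183+301 > 432 → valid
(154,234,316): 154+234 > 316 → valid
(168,292,437): 168+292 > 437 → valid
(63,440,540): 63+440 ≤ 540 → not valid
7 of the 8 triples form a triangle.

7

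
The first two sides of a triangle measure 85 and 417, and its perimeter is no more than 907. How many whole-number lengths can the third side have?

Triangle inequality: 332 < x < 502. Perimeter ≤ 907 gives x ≤ 907 − 85 − 417 = 405.
So 332 < x ≤ 405; integers 333 through 405: 73 values.

73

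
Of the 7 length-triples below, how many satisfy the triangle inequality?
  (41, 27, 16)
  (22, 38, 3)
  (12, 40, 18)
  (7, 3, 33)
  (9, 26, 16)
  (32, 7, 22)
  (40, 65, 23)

(16,27,41): 16+27 > 41 → valid
(3,22,38): 3+22 ≤ 38 → not valid
(12,18,40): 12+18 ≤ 40 → not valid
(3,7,33): 3+7 ≤ 33 → not valid
(9,16,26): 9+16 ≤ 26 → not valid
(7,22,32): 7+22 ≤ 32 → not valid
(23,40,65): 23+40 ≤ 65 → not valid
1 of the 7 triples forms a triangle.

1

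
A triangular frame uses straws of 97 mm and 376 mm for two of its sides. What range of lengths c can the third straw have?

By the triangle inequality, c must be less than 97 + 376 = 473 and greater than |97 − 376| = 279.

279 < c < 473 (mm)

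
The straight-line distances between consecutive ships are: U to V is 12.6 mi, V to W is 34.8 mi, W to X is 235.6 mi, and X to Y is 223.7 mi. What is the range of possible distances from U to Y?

The maximum is all hops collinear in one direction: 12.6 + 34.8 + 235.6 + 223.7 = 506.7.
The longest hop is 235.6; the others sum to 271.1. Since 235.6 ≤ 271.1, the path can fold back on itself completely, so the minimum distance is 0.

0 ≤ UY ≤ 506.7 mi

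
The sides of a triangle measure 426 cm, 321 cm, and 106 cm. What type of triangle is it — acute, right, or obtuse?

obtuse

Compare the square of the longest side to the sum of squares of the other two: 106² + 321² = 114277 < 181476 = 426².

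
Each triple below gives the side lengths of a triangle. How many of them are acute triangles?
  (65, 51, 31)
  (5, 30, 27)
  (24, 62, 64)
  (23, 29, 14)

(65,51,31): 31²+51² = 3562 < 4225 = 65² → obtuse
(5,30,27): 5²+27² = 754 < 900 = 30² → obtuse
(24,62,64): 24²+62² = 4420 > 4096 = 64² → acute
(23,29,14): 14²+23² = 725 < 841 = 29² → obtuse
1 of the 4 is acute.

1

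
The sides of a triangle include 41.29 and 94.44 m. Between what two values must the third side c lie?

By the triangle inequality, c must be less than 41.29 + 94.44 = 135.73 and greater than |41.29 − 94.44| = 53.15.

53.15 < c < 135.73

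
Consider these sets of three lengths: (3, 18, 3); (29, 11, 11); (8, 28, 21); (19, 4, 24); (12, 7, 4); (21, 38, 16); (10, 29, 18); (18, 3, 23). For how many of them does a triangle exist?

1

(3,3,18): 3+3 ≤ 18 → not valid
(11,11,29): 11+11 ≤ 29 → not valid
(8,21,28): 8+21 > 28 → valid
(4,19,24): 4+19 ≤ 24 → not valid
(4,7,12): 4+7 ≤ 12 → not valid
(16,21,38): 16+21 ≤ 38 → not valid
(10,18,29): 10+18 ≤ 29 → not valid
(3,18,23): 3+18 ≤ 23 → not valid
1 of the 8 triples forms a triangle.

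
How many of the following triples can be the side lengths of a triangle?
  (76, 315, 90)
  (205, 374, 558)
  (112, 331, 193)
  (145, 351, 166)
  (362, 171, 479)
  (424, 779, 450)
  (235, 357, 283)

(76,90,315): 76+90 ≤ 315 → not valid
(205,374,558): 205+374 > 558 → valid
(112,193,331): 112+193 ≤ 331 → not valid
(145,166,351): 145+166 ≤ 351 → not valid
(171,362,479): 171+362 > 479 → valid
(424,450,779): 424+450 > 779 → valid
(235,283,357): 235+283 > 357 → valid
4 of the 7 triples form a triangle.

4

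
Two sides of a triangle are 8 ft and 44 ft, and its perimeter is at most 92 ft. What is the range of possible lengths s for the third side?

36 < s ≤ 40 ft

Triangle inequality alone gives 36 < s < 52.
The perimeter condition gives s ≤ 92 − 8 − 44 = 40.
Intersecting the two: 36 < s ≤ 40.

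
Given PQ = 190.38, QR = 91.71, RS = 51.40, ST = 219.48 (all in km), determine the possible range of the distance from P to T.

0 ≤ PT ≤ 552.97 km

The maximum is all hops collinear in one direction: 190.38 + 91.71 + 51.40 + 219.48 = 552.97.
The longest hop is 219.48; the others sum to 333.49. Since 219.48 ≤ 333.49, the path can fold back on itself completely, so the minimum distance is 0.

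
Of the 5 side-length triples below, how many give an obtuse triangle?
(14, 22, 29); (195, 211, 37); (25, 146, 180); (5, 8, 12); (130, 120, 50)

3

(14,22,29): 14²+22² = 680 < 841 = 29² → obtuse
(195,211,37): 37²+195² = 39394 < 44521 = 211² → obtuse
(25,146,180): 25+146 ≤ 180, not a triangle
(5,8,12): 5²+8² = 89 < 144 = 12² → obtuse
(130,120,50): 50²+120² = 16900 = 130² → right
3 of the 5 are obtuse.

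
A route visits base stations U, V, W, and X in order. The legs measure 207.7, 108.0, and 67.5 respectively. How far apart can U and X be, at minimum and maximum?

The maximum is all hops collinear in one direction: 207.7 + 108.0 + 67.5 = 383.2.
The longest hop is 207.7; the others sum to 175.5. Folding the others back against it leaves at least 207.7 − 175.5 = 32.2.

32.2 ≤ UX ≤ 383.2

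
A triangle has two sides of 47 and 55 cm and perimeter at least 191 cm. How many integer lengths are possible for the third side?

Triangle inequality: 8 < x < 102. Perimeter ≥ 191 gives x ≥ 191 − 47 − 55 = 89.
So 89 ≤ x < 102; integers 89 through 101: 13 values.

13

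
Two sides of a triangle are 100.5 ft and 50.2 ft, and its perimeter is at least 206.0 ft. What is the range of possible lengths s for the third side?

55.3 ≤ s < 150.7

Triangle inequality alone gives 50.3 < s < 150.7.
The perimeter condition gives s ≥ 206.0 − 100.5 − 50.2 = 55.3.
Intersecting the two: 55.3 ≤ s < 150.7.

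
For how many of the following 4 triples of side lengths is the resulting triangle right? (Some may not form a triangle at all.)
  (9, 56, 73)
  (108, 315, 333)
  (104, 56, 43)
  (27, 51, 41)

(9,56,73): 9+56 ≤ 73, not a triangle
(108,315,333): 108²+315² = 110889 = 333² → right
(104,56,43): 43+56 ≤ 104, not a triangle
(27,51,41): 27²+41² = 2410 < 2601 = 51² → obtuse
1 of the 4 is right.

1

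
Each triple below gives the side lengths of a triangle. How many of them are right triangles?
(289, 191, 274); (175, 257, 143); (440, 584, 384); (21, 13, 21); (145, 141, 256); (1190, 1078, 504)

2

(289,191,274): 191²+274² = 111557 > 83521 = 289² → acute
(175,257,143): 143²+175² = 51074 < 66049 = 257² → obtuse
(440,584,384): 384²+440² = 341056 = 584² → right
(21,13,21): 13²+21² = 610 > 441 = 21² → acute
(145,141,256): 141²+145² = 40906 < 65536 = 256² → obtuse
(1190,1078,504): 504²+1078² = 1416100 = 1190² → right
2 of the 6 are right.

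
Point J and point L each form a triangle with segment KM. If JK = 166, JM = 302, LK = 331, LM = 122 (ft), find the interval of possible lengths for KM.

From triangle JKM: |166 − 302| < KM < 166 + 302, i.e. 136 < KM < 468.
From triangle LKM: 209 < KM < 453.
Both must hold, so KM lies in the intersection.

209 < KM < 453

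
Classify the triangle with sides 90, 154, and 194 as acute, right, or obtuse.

obtuse

Compare the square of the longest side to the sum of squares of the other two: 90² + 154² = 31816 < 37636 = 194².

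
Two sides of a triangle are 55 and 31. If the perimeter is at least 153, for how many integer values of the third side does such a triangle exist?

19

Triangle inequality: 24 < x < 86. Perimeter ≥ 153 gives x ≥ 153 − 55 − 31 = 67.
So 67 ≤ x < 86; integers 67 through 85: 19 values.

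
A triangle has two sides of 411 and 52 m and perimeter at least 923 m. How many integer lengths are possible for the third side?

3

Triangle inequality: 359 < x < 463. Perimeter ≥ 923 gives x ≥ 923 − 411 − 52 = 460.
So 460 ≤ x < 463; integers 460 through 462: 3 values.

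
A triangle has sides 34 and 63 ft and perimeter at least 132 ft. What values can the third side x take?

Triangle inequality alone gives 29 < x < 97.
The perimeter condition gives x ≥ 132 − 34 − 63 = 35.
Intersecting the two: 35 ≤ x < 97.

35 ≤ x < 97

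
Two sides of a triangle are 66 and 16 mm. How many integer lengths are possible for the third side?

The third side lies in the open interval (50, 82).
Integers from 51 to 81 inclusive: 81 − 51 + 1 = 31.

31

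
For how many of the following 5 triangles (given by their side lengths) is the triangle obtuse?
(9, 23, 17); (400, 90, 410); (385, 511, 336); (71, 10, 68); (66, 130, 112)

(9,23,17): 9²+17² = 370 < 529 = 23² → obtuse
(400,90,410): 90²+400² = 168100 = 410² → right
(385,511,336): 336²+385² = 261121 = 511² → right
(71,10,68): 10²+68² = 4724 < 5041 = 71² → obtuse
(66,130,112): 66²+112² = 16900 = 130² → right
2 of the 5 are obtuse.

2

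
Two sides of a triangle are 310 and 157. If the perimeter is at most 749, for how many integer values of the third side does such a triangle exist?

Triangle inequality: 153 < x < 467. Perimeter ≤ 749 gives x ≤ 749 − 310 − 157 = 282.
So 153 < x ≤ 282; integers 154 through 282: 129 values.

129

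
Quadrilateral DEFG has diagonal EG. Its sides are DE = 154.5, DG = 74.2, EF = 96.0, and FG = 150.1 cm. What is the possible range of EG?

80.3 < EG < 228.7

From triangle DEG: |154.5 − 74.2| < EG < 154.5 + 74.2, i.e. 80.3 < EG < 228.7.
From triangle FEG: 54.1 < EG < 246.1.
Both must hold, so EG lies in the intersection.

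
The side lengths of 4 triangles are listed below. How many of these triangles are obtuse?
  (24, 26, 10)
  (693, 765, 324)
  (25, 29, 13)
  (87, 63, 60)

1

(24,26,10): 10²+24² = 676 = 26² → right
(693,765,324): 324²+693² = 585225 = 765² → right
(25,29,13): 13²+25² = 794 < 841 = 29² → obtuse
(87,63,60): 60²+63² = 7569 = 87² → right
1 of the 4 is obtuse.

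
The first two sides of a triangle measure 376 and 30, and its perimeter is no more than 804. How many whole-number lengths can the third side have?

52

Triangle inequality: 346 < x < 406. Perimeter ≤ 804 gives x ≤ 804 − 376 − 30 = 398.
So 346 < x ≤ 398; integers 347 through 398: 52 values.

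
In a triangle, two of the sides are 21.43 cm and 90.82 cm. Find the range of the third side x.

By the triangle inequality, x must be less than 21.43 + 90.82 = 112.25 and greater than |21.43 − 90.82| = 69.39.

69.39 < x < 112.25 (cm)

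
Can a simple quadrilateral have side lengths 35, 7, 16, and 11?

For a quadrilateral, each side must be shorter than the sum of the others.
Here the longest side is 35, but the remaining 3 sides sum to only 34.

No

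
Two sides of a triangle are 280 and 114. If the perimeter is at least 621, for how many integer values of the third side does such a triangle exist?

Triangle inequality: 166 < x < 394. Perimeter ≥ 621 gives x ≥ 621 − 280 − 114 = 227.
So 227 ≤ x < 394; integers 227 through 393: 167 values.

167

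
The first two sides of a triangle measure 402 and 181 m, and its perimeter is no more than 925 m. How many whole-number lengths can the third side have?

121

Triangle inequality: 221 < x < 583. Perimeter ≤ 925 gives x ≤ 925 − 402 − 181 = 342.
So 221 < x ≤ 342; integers 222 through 342: 121 values.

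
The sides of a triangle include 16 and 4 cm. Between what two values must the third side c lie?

12 < c < 20 (cm)

By the triangle inequality, c must be less than 16 + 4 = 20 and greater than |16 − 4| = 12.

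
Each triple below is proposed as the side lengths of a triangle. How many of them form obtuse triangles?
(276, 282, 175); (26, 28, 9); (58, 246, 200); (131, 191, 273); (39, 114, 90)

4

(276,282,175): 175²+276² = 106801 > 79524 = 282² → acute
(26,28,9): 9²+26² = 757 < 784 = 28² → obtuse
(58,246,200): 58²+200² = 43364 < 60516 = 246² → obtuse
(131,191,273): 131²+191² = 53642 < 74529 = 273² → obtuse
(39,114,90): 39²+90² = 9621 < 12996 = 114² → obtuse
4 of the 5 are obtuse.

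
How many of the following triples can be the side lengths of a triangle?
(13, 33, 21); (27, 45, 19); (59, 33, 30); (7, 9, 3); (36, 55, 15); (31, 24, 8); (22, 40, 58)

(13,21,33): 13+21 > 33 → valid
(19,27,45): 19+27 > 45 → valid
(30,33,59): 30+33 > 59 → valid
(3,7,9): 3+7 > 9 → valid
(15,36,55): 15+36 ≤ 55 → not valid
(8,24,31): 8+24 > 31 → valid
(22,40,58): 22+40 > 58 → valid
6 of the 7 triples form a triangle.

6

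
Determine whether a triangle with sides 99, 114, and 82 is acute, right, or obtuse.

acute

Compare the square of the longest side to the sum of squares of the other two: 82² + 99² = 16525 > 12996 = 114².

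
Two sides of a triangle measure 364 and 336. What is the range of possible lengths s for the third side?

By the triangle inequality, s must be less than 364 + 336 = 700 and greater than |364 − 336| = 28.

28 < s < 700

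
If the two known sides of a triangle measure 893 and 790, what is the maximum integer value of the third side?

The third side must be strictly less than 893 + 790 = 1683.
The largest integer below 1683 is 1682.

1682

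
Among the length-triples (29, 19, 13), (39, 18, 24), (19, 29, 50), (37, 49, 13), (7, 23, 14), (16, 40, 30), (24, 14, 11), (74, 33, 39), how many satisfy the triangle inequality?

5

(13,19,29): 13+19 > 29 → valid
(18,24,39): 18+24 > 39 → valid
(19,29,50): 19+29 ≤ 50 → not valid
(13,37,49): 13+37 > 49 → valid
(7,14,23): 7+14 ≤ 23 → not valid
(16,30,40): 16+30 > 40 → valid
(11,14,24): 11+14 > 24 → valid
(33,39,74): 33+39 ≤ 74 → not valid
5 of the 8 triples form a triangle.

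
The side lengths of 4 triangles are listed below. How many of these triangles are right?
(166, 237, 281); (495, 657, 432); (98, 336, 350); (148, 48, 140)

(166,237,281): 166²+237² = 83725 > 78961 = 281² → acute
(495,657,432): 432²+495² = 431649 = 657² → right
(98,336,350): 98²+336² = 122500 = 350² → right
(148,48,140): 48²+140² = 21904 = 148² → right
3 of the 4 are right.

3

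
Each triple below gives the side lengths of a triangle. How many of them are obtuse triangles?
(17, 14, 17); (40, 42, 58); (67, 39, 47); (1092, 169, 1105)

1

(17,14,17): 14²+17² = 485 > 289 = 17² → acute
(40,42,58): 40²+42² = 3364 = 58² → right
(67,39,47): 39²+47² = 3730 < 4489 = 67² → obtuse
(1092,169,1105): 169²+1092² = 1221025 = 1105² → right
1 of the 4 is obtuse.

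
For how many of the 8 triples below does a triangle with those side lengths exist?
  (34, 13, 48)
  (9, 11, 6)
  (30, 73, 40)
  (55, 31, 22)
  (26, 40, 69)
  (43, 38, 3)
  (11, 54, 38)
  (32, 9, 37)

2

(13,34,48): 13+34 ≤ 48 → not valid
(6,9,11): 6+9 > 11 → valid
(30,40,73): 30+40 ≤ 73 → not valid
(22,31,55): 22+31 ≤ 55 → not valid
(26,40,69): 26+40 ≤ 69 → not valid
(3,38,43): 3+38 ≤ 43 → not valid
(11,38,54): 11+38 ≤ 54 → not valid
(9,32,37): 9+32 > 37 → valid
2 of the 8 triples form a triangle.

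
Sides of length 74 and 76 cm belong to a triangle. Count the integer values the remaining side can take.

147

The third side lies in the open interval (2, 150).
Integers from 3 to 149 inclusive: 149 − 3 + 1 = 147.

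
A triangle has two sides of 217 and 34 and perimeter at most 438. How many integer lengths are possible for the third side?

4

Triangle inequality: 183 < x < 251. Perimeter ≤ 438 gives x ≤ 438 − 217 − 34 = 187.
So 183 < x ≤ 187; integers 184 through 187: 4 values.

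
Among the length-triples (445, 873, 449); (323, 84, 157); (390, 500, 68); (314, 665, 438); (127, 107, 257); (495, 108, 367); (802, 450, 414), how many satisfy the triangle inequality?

(445,449,873): 445+449 > 873 → valid
(84,157,323): 84+157 ≤ 323 → not valid
(68,390,500): 68+390 ≤ 500 → not valid
(314,438,665): 314+438 > 665 → valid
(107,127,257): 107+127 ≤ 257 → not valid
(108,367,495): 108+367 ≤ 495 → not valid
(414,450,802): 414+450 > 802 → valid
3 of the 7 triples form a triangle.

3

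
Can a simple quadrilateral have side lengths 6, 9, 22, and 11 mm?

Yes

A quadrilateral exists iff every side is shorter than the sum of the others — equivalently, the longest side is less than the sum of the rest.
Longest side 22 < 26 (sum of the remaining 3), so yes.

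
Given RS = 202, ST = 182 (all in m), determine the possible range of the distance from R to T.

By the triangle inequality, |202 − 182| ≤ RT ≤ 202 + 182.

20 ≤ RT ≤ 384 m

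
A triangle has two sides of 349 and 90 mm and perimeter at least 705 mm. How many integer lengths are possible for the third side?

Triangle inequality: 259 < x < 439. Perimeter ≥ 705 gives x ≥ 705 − 349 − 90 = 266.
So 266 ≤ x < 439; integers 266 through 438: 173 values.

173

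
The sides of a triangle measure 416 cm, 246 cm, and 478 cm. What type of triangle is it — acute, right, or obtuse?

acute

Compare the square of the longest side to the sum of squares of the other two: 246² + 416² = 233572 > 228484 = 478².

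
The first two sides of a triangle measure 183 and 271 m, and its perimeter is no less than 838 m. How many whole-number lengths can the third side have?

70

Triangle inequality: 88 < x < 454. Perimeter ≥ 838 gives x ≥ 838 − 183 − 271 = 384.
So 384 ≤ x < 454; integers 384 through 453: 70 values.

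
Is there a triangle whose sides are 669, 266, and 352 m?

No

The longest side is 669, but the other two sum to only 618.
618 < 669, so the triangle inequality fails.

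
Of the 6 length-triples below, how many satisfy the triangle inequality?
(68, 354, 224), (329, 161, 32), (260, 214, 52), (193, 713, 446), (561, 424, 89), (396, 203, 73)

(68,224,354): 68+224 ≤ 354 → not valid
(32,161,329): 32+161 ≤ 329 → not valid
(52,214,260): 52+214 > 260 → valid
(193,446,713): 193+446 ≤ 713 → not valid
(89,424,561): 89+424 ≤ 561 → not valid
(73,203,396): 73+203 ≤ 396 → not valid
1 of the 6 triples forms a triangle.

1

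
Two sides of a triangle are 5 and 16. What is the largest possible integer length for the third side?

20

The third side must be strictly less than 5 + 16 = 21.
The largest integer below 21 is 20.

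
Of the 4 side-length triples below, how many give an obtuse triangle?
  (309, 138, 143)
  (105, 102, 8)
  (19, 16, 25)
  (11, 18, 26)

3

(309,138,143): 138+143 ≤ 309, not a triangle
(105,102,8): 8²+102² = 10468 < 11025 = 105² → obtuse
(19,16,25): 16²+19² = 617 < 625 = 25² → obtuse
(11,18,26): 11²+18² = 445 < 676 = 26² → obtuse
3 of the 4 are obtuse.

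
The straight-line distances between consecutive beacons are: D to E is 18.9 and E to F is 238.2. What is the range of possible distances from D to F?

219.3 ≤ DF ≤ 257.1

By the triangle inequality, |18.9 − 238.2| ≤ DF ≤ 18.9 + 238.2.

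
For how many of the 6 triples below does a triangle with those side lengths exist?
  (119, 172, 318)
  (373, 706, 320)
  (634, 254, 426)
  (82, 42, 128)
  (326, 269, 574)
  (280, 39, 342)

2

(119,172,318): 119+172 ≤ 318 → not valid
(320,373,706): 320+373 ≤ 706 → not valid
(254,426,634): 254+426 > 634 → valid
(42,82,128): 42+82 ≤ 128 → not valid
(269,326,574): 269+326 > 574 → valid
(39,280,342): 39+280 ≤ 342 → not valid
2 of the 6 triples form a triangle.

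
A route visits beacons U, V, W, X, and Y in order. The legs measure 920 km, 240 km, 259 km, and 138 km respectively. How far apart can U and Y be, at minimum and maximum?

283 ≤ UY ≤ 1557 km

The maximum is all hops collinear in one direction: 920 + 240 + 259 + 138 = 1557.
The longest hop is 920; the others sum to 637. Folding the others back against it leaves at least 920 − 637 = 283.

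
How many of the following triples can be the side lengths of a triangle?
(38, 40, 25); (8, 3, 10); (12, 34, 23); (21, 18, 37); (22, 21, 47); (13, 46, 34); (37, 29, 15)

(25,38,40): 25+38 > 40 → valid
(3,8,10): 3+8 > 10 → valid
(12,23,34): 12+23 > 34 → valid
(18,21,37): 18+21 > 37 → valid
(21,22,47): 21+22 ≤ 47 → not valid
(13,34,46): 13+34 > 46 → valid
(15,29,37): 15+29 > 37 → valid
6 of the 7 triples form a triangle.

6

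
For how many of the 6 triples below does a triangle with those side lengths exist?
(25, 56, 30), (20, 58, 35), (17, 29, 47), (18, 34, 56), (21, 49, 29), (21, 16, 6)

(25,30,56): 25+30 ≤ 56 → not valid
(20,35,58): 20+35 ≤ 58 → not valid
(17,29,47): 17+29 ≤ 47 → not valid
(18,34,56): 18+34 ≤ 56 → not valid
(21,29,49): 21+29 > 49 → valid
(6,16,21): 6+16 > 21 → valid
2 of the 6 triples form a triangle.

2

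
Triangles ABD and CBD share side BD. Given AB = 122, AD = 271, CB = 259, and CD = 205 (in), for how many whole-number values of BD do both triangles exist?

243

From triangle ABD: 149 < BD < 393.
From triangle CBD: 54 < BD < 464.
Intersection: 149 < BD < 393, so integers 150 through 392: 243 values.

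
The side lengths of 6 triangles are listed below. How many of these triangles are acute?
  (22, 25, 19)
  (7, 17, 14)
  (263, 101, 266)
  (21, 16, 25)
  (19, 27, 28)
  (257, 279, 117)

5

(22,25,19): 19²+22² = 845 > 625 = 25² → acute
(7,17,14): 7²+14² = 245 < 289 = 17² → obtuse
(263,101,266): 101²+263² = 79370 > 70756 = 266² → acute
(21,16,25): 16²+21² = 697 > 625 = 25² → acute
(19,27,28): 19²+27² = 1090 > 784 = 28² → acute
(257,279,117): 117²+257² = 79738 > 77841 = 279² → acute
5 of the 6 are acute.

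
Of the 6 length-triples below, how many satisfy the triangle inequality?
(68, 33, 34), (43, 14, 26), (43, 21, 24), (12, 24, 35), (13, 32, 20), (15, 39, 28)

(33,34,68): 33+34 ≤ 68 → not valid
(14,26,43): 14+26 ≤ 43 → not valid
(21,24,43): 21+24 > 43 → valid
(12,24,35): 12+24 > 35 → valid
(13,20,32): 13+20 > 32 → valid
(15,28,39): 15+28 > 39 → valid
4 of the 6 triples form a triangle.

4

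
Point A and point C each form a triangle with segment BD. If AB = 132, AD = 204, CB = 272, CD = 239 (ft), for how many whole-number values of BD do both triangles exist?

263

From triangle ABD: 72 < BD < 336.
From triangle CBD: 33 < BD < 511.
Intersection: 72 < BD < 336, so integers 73 through 335: 263 values.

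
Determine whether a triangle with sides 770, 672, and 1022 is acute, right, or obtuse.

right

Compare the square of the longest side to the sum of squares of the other two: 672² + 770² = 1044484 = 1022².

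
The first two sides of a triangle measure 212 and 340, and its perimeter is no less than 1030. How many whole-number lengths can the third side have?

Triangle inequality: 128 < x < 552. Perimeter ≥ 1030 gives x ≥ 1030 − 212 − 340 = 478.
So 478 ≤ x < 552; integers 478 through 551: 74 values.

74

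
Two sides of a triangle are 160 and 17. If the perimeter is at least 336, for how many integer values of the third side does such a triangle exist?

Triangle inequality: 143 < x < 177. Perimeter ≥ 336 gives x ≥ 336 − 160 − 17 = 159.
So 159 ≤ x < 177; integers 159 through 176: 18 values.

18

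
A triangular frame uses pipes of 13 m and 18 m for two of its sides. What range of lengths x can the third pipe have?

5 < x < 31 (m)

By the triangle inequality, x must be less than 13 + 18 = 31 and greater than |13 − 18| = 5.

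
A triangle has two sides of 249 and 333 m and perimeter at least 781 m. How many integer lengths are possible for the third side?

383

Triangle inequality: 84 < x < 582. Perimeter ≥ 781 gives x ≥ 781 − 249 − 333 = 199.
So 199 ≤ x < 582; integers 199 through 581: 383 values.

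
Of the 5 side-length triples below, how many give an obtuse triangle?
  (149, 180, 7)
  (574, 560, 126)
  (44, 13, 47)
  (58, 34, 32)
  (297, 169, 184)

(149,180,7): 7+149 ≤ 180, not a triangle
(574,560,126): 126²+560² = 329476 = 574² → right
(44,13,47): 13²+44² = 2105 < 2209 = 47² → obtuse
(58,34,32): 32²+34² = 2180 < 3364 = 58² → obtuse
(297,169,184): 169²+184² = 62417 < 88209 = 297² → obtuse
3 of the 5 are obtuse.

3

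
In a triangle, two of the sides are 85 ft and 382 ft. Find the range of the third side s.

By the triangle inequality, s must be less than 85 + 382 = 467 and greater than |85 − 382| = 297.

297 < s < 467 (ft)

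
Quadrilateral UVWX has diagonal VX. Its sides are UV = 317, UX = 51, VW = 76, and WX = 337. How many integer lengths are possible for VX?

101

From triangle UVX: 266 < VX < 368.
From triangle WVX: 261 < VX < 413.
Intersection: 266 < VX < 368, so integers 267 through 367: 101 values.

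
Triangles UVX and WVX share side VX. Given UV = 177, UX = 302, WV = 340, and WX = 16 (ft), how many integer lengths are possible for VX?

From triangle UVX: 125 < VX < 479.
From triangle WVX: 324 < VX < 356.
Intersection: 324 < VX < 356, so integers 325 through 355: 31 values.

31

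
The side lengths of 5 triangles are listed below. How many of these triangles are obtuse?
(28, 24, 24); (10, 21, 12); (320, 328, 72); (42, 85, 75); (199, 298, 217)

(28,24,24): 24²+24² = 1152 > 784 = 28² → acute
(10,21,12): 10²+12² = 244 < 441 = 21² → obtuse
(320,328,72): 72²+320² = 107584 = 328² → right
(42,85,75): 42²+75² = 7389 > 7225 = 85² → acute
(199,298,217): 199²+217² = 86690 < 88804 = 298² → obtuse
2 of the 5 are obtuse.

2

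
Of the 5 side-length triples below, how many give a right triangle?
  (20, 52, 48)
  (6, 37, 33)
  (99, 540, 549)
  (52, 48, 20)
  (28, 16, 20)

(20,52,48): 20²+48² = 2704 = 52² → right
(6,37,33): 6²+33² = 1125 < 1369 = 37² → obtuse
(99,540,549): 99²+540² = 301401 = 549² → right
(52,48,20): 20²+48² = 2704 = 52² → right
(28,16,20): 16²+20² = 656 < 784 = 28² → obtuse
3 of the 5 are right.

3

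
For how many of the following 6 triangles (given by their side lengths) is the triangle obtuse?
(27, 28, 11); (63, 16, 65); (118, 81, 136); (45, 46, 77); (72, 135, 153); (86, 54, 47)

2

(27,28,11): 11²+27² = 850 > 784 = 28² → acute
(63,16,65): 16²+63² = 4225 = 65² → right
(118,81,136): 81²+118² = 20485 > 18496 = 136² → acute
(45,46,77): 45²+46² = 4141 < 5929 = 77² → obtuse
(72,135,153): 72²+135² = 23409 = 153² → right
(86,54,47): 47²+54² = 5125 < 7396 = 86² → obtuse
2 of the 6 are obtuse.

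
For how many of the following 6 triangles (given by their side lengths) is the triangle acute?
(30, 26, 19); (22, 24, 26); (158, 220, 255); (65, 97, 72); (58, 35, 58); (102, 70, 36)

(30,26,19): 19²+26² = 1037 > 900 = 30² → acute
(22,24,26): 22²+24² = 1060 > 676 = 26² → acute
(158,220,255): 158²+220² = 73364 > 65025 = 255² → acute
(65,97,72): 65²+72² = 9409 = 97² → right
(58,35,58): 35²+58² = 4589 > 3364 = 58² → acute
(102,70,36): 36²+70² = 6196 < 10404 = 102² → obtuse
4 of the 6 are acute.

4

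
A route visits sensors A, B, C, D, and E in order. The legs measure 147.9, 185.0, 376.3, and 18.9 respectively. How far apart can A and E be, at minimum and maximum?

24.5 ≤ AE ≤ 728.1

The maximum is all hops collinear in one direction: 147.9 + 185.0 + 376.3 + 18.9 = 728.1.
The longest hop is 376.3; the others sum to 351.8. Folding the others back against it leaves at least 376.3 − 351.8 = 24.5.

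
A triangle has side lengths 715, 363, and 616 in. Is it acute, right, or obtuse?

Compare the square of the longest side to the sum of squares of the other two: 363² + 616² = 511225 = 715².

right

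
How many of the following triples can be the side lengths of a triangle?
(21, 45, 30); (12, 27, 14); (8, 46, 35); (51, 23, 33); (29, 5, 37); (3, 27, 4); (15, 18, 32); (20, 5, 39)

3

(21,30,45): 21+30 > 45 → valid
(12,14,27): 12+14 ≤ 27 → not valid
(8,35,46): 8+35 ≤ 46 → not valid
(23,33,51): 23+33 > 51 → valid
(5,29,37): 5+29 ≤ 37 → not valid
(3,4,27): 3+4 ≤ 27 → not valid
(15,18,32): 15+18 > 32 → valid
(5,20,39): 5+20 ≤ 39 → not valid
3 of the 8 triples form a triangle.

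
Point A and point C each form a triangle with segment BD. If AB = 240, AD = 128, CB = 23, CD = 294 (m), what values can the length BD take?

271 < BD < 317

From triangle ABD: |240 − 128| < BD < 240 + 128, i.e. 112 < BD < 368.
From triangle CBD: 271 < BD < 317.
Both must hold, so BD lies in the intersection.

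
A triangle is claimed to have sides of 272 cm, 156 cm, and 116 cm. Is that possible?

The two shorter sides sum to 272, exactly equal to the longest side 272.
That gives only a degenerate (flat) triangle — the inequality must be strict.

No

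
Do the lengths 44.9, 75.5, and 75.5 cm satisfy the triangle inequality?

The longest side is 75.5, and the other two sum to 120.4.
Since 120.4 > 75.5, the triangle inequality holds.

Yes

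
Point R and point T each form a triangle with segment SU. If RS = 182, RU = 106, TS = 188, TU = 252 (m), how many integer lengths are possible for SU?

211

From triangle RSU: 76 < SU < 288.
From triangle TSU: 64 < SU < 440.
Intersection: 76 < SU < 288, so integers 77 through 287: 211 values.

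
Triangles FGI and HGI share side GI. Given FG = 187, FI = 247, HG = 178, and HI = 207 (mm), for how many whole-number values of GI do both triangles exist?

From triangle FGI: 60 < GI < 434.
From triangle HGI: 29 < GI < 385.
Intersection: 60 < GI < 385, so integers 61 through 384: 324 values.

324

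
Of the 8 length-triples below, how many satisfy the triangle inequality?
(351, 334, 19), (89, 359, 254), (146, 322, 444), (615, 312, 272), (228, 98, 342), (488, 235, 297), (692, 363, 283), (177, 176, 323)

(19,334,351): 19+334 > 351 → valid
(89,254,359): 89+254 ≤ 359 → not valid
(146,322,444): 146+322 > 444 → valid
(272,312,615): 272+312 ≤ 615 → not valid
(98,228,342): 98+228 ≤ 342 → not valid
(235,297,488): 235+297 > 488 → valid
(283,363,692): 283+363 ≤ 692 → not valid
(176,177,323): 176+177 > 323 → valid
4 of the 8 triples form a triangle.

4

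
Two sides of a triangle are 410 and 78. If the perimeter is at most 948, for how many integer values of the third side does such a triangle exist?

128

Triangle inequality: 332 < x < 488. Perimeter ≤ 948 gives x ≤ 948 − 410 − 78 = 460.
So 332 < x ≤ 460; integers 333 through 460: 128 values.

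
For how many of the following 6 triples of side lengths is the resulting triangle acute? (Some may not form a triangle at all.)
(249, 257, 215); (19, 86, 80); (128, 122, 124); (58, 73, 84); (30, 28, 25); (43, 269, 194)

4

(249,257,215): 215²+249² = 108226 > 66049 = 257² → acute
(19,86,80): 19²+80² = 6761 < 7396 = 86² → obtuse
(128,122,124): 122²+124² = 30260 > 16384 = 128² → acute
(58,73,84): 58²+73² = 8693 > 7056 = 84² → acute
(30,28,25): 25²+28² = 1409 > 900 = 30² → acute
(43,269,194): 43+194 ≤ 269, not a triangle
4 of the 6 are acute.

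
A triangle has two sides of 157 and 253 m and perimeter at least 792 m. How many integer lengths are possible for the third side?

28

Triangle inequality: 96 < x < 410. Perimeter ≥ 792 gives x ≥ 792 − 157 − 253 = 382.
So 382 ≤ x < 410; integers 382 through 409: 28 values.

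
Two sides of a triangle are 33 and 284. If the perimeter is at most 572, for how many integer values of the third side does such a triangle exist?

Triangle inequality: 251 < x < 317. Perimeter ≤ 572 gives x ≤ 572 − 33 − 284 = 255.
So 251 < x ≤ 255; integers 252 through 255: 4 values.

4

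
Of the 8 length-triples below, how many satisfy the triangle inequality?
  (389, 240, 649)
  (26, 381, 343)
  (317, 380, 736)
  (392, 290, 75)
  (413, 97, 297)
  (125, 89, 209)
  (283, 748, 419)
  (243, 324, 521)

(240,389,649): 240+389 ≤ 649 → not valid
(26,343,381): 26+343 ≤ 381 → not valid
(317,380,736): 317+380 ≤ 736 → not valid
(75,290,392): 75+290 ≤ 392 → not valid
(97,297,413): 97+297 ≤ 413 → not valid
(89,125,209): 89+125 > 209 → valid
(283,419,748): 283+419 ≤ 748 → not valid
(243,324,521): 243+324 > 521 → valid
2 of the 8 triples form a triangle.

2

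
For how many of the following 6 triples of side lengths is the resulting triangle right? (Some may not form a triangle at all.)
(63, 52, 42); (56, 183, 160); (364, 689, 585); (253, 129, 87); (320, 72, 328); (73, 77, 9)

2

(63,52,42): 42²+52² = 4468 > 3969 = 63² → acute
(56,183,160): 56²+160² = 28736 < 33489 = 183² → obtuse
(364,689,585): 364²+585² = 474721 = 689² → right
(253,129,87): 87+129 ≤ 253, not a triangle
(320,72,328): 72²+320² = 107584 = 328² → right
(73,77,9): 9²+73² = 5410 < 5929 = 77² → obtuse
2 of the 6 are right.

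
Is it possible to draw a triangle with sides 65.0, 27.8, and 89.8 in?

The longest side is 89.8, and the other two sum to 92.8.
Since 92.8 > 89.8, the triangle inequality holds.

Yes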